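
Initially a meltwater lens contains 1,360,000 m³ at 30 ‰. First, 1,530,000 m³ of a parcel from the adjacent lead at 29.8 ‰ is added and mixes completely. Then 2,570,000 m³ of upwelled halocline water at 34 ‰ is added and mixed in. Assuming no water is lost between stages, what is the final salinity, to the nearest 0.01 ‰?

31.83 ‰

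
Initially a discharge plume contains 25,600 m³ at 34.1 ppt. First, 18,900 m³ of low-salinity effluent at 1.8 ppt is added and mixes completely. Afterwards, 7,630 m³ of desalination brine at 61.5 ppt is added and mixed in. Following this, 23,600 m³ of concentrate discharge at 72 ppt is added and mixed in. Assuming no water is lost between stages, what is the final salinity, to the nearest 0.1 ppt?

Mass of salt is conserved:
Initial salt = 25,600×34.1 = 872,960
After stage 1: salt = 872,960 + 18,900×1.8 = 906,980; volume = 44,500 m³; S = 20.382 ppt
After stage 2: salt = 906,980 + 7,630×61.5 = 1,376,225; volume = 52,130 m³; S = 26.4 ppt
After stage 3: salt = 1,376,225 + 23,600×72 = 3,075,425; volume = 75,730 m³
S = 3,075,425 / 75,730 = 40.6104 ppt

40.6 ppt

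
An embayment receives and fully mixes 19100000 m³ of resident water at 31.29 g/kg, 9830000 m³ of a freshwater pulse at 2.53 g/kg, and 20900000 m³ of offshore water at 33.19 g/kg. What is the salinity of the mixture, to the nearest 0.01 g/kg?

Mass of salt is conserved:
salt = 19,100,000×31.29 + 9,830,000×2.53 + 20,900,000×33.19 = 597,639,000 + 24,869,900 + 693,671,000 = 1,316,179,900
volume = 19,100,000 + 9,830,000 + 20,900,000 = 49,830,000 m³
S = 1,316,179,900 / 49,830,000 = 26.4134 g/kg

26.41 g/kg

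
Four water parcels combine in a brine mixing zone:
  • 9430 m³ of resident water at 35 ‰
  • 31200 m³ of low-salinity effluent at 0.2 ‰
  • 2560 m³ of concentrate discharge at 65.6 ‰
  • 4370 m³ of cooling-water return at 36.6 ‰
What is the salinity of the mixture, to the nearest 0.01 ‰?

Conserving salt mass:
salt = 9,430×35 + 31,200×0.2 + 2,560×65.6 + 4,370×36.6 = 330,050 + 6,240 + 167,936 + 159,942 = 664,168
volume = 9,430 + 31,200 + 2,560 + 4,370 = 47,560 m³
S = 664,168 / 47,560 = 13.9648 ‰

13.96 ‰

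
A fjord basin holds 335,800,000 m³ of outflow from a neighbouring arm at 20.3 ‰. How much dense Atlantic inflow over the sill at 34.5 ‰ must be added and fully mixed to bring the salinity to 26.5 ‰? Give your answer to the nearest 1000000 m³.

260000000 m³

Salt balance: 335,800,000×20.3 + V×34.5 = (335,800,000+V)×26.5
6,816,740,000 + 34.5V = 8,898,700,000 + 26.5V
2,081,960,000 = 8V
V = 260,245,000 m³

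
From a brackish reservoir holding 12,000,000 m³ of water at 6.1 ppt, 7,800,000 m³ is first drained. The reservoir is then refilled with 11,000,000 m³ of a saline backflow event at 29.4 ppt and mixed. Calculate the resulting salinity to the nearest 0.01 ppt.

22.96 ppt

Remaining after removal: 4,200,000 m³ at 6.1 ppt (salt = 25,620,000)
After addition: salt = 25,620,000 + 11,000,000×29.4 = 349,020,000; volume = 15,200,000 m³
S = 349,020,000 / 15,200,000 = 22.9618 ppt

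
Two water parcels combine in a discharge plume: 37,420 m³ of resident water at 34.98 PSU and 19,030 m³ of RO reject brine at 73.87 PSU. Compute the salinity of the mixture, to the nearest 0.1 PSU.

Weighted by volume,
salt = 37,420×34.98 + 19,030×73.87 = 1,308,951.6 + 1,405,746.1 = 2,714,697.7
volume = 37,420 + 19,030 = 56,450 m³
S = 2,714,697.7 / 56,450 = 48.09 PSU

48.1 PSU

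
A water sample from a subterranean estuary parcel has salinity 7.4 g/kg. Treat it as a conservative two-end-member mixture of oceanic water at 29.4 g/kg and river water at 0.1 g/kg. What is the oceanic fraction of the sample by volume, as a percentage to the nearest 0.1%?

24.9%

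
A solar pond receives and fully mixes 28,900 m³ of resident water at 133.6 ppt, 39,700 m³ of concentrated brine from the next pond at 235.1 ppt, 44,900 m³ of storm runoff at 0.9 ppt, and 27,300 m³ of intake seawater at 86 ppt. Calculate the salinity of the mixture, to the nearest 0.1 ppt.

Salt balance:
salt = 28,900×133.6 + 39,700×235.1 + 44,900×0.9 + 27,300×86 = 3,861,040 + 9,333,470 + 40,410 + 2,347,800 = 15,582,720
volume = 28,900 + 39,700 + 44,900 + 27,300 = 140,800 m³
S = 15,582,720 / 140,800 = 110.673 ppt

110.7 ppt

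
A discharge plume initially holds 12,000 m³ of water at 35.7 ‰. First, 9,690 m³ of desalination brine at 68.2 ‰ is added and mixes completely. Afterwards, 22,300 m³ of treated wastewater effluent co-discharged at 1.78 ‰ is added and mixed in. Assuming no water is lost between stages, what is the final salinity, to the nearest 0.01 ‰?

Weighted by volume,
Initial salt = 12,000×35.7 = 428,400
After stage 1: salt = 428,400 + 9,690×68.2 = 1,089,258; volume = 21,690 m³; S = 50.219 ‰
After stage 2: salt = 1,089,258 + 22,300×1.78 = 1,128,952; volume = 43,990 m³
S = 1,128,952 / 43,990 = 25.6638 ‰

25.66 ‰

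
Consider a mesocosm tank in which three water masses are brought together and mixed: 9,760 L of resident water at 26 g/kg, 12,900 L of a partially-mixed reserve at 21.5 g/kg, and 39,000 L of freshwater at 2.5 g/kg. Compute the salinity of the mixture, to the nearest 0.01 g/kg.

10.19 g/kg

Weighted by volume,
salt = 9,760×26 + 12,900×21.5 + 39,000×2.5 = 253,760 + 277,350 + 97,500 = 628,610
volume = 9,760 + 12,900 + 39,000 = 61,660 L
S = 628,610 / 61,660 = 10.1948 g/kg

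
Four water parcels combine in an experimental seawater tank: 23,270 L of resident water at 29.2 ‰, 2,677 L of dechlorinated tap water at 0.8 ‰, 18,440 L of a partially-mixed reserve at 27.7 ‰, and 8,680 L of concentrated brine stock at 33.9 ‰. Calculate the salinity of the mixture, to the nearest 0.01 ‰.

28.01 ‰

Conserving salt mass:
salt = 23,270×29.2 + 2,677×0.8 + 18,440×27.7 + 8,680×33.9 = 679,484 + 2,141.6 + 510,788 + 294,252 = 1,486,665.6
volume = 23,270 + 2,677 + 18,440 + 8,680 = 53,067 L
S = 1,486,665.6 / 53,067 = 28.0149 ‰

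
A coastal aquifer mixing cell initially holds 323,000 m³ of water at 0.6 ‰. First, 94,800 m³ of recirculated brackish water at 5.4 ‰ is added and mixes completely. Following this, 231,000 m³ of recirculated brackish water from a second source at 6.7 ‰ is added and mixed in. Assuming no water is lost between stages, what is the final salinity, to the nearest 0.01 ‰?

Conserving salt mass:
Initial salt = 323,000×0.6 = 193,800
After stage 1: salt = 193,800 + 94,800×5.4 = 705,720; volume = 417,800 m³; S = 1.689 ‰
After stage 2: salt = 705,720 + 231,000×6.7 = 2,253,420; volume = 648,800 m³
S = 2,253,420 / 648,800 = 3.4732 ‰

3.47 ‰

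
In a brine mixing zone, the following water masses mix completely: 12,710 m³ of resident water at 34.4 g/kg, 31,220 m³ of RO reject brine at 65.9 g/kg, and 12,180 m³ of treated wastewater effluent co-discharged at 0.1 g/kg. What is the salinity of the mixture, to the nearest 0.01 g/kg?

44.48 g/kg

Mass of salt is conserved:
salt = 12,710×34.4 + 31,220×65.9 + 12,180×0.1 = 437,224 + 2,057,398 + 1,218 = 2,495,840
volume = 12,710 + 31,220 + 12,180 = 56,110 m³
S = 2,495,840 / 56,110 = 44.4812 g/kg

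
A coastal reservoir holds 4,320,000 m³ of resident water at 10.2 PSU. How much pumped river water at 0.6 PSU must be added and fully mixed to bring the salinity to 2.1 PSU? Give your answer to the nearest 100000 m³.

Salt balance: 4,320,000×10.2 + V×0.6 = (4,320,000+V)×2.1
44,064,000 + 0.6V = 9,072,000 + 2.1V
34,992,000 = 1.5V
V = 23,328,000 m³

23300000 m³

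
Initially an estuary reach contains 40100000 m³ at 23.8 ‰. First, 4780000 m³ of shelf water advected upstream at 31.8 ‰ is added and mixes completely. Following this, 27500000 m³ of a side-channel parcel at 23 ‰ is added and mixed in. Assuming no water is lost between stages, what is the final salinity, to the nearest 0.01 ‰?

24.02 ‰

Salt balance:
Initial salt = 40,100,000×23.8 = 954,380,000
After stage 1: salt = 954,380,000 + 4,780,000×31.8 = 1,106,384,000; volume = 44,880,000 m³; S = 24.652 ‰
After stage 2: salt = 1,106,384,000 + 27,500,000×23 = 1,738,884,000; volume = 72,380,000 m³
S = 1,738,884,000 / 72,380,000 = 24.0244 ‰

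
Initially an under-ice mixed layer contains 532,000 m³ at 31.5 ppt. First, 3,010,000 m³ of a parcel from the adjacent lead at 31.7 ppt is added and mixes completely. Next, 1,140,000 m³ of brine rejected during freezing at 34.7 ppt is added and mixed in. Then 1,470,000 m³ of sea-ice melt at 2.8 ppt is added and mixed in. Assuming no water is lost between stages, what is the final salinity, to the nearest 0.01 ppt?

25.33 ppt

Salt balance:
Initial salt = 532,000×31.5 = 16,758,000
After stage 1: salt = 16,758,000 + 3,010,000×31.7 = 112,175,000; volume = 3,542,000 m³; S = 31.67 ppt
After stage 2: salt = 112,175,000 + 1,140,000×34.7 = 151,733,000; volume = 4,682,000 m³; S = 32.408 ppt
After stage 3: salt = 151,733,000 + 1,470,000×2.8 = 155,849,000; volume = 6,152,000 m³
S = 155,849,000 / 6,152,000 = 25.3331 ppt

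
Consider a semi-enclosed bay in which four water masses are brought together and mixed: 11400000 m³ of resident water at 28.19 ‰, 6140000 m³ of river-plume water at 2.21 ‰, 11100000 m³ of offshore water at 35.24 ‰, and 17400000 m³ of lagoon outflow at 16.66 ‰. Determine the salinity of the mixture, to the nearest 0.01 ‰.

Mass of salt is conserved:
salt = 11,400,000×28.19 + 6,140,000×2.21 + 11,100,000×35.24 + 17,400,000×16.66 = 321,366,000 + 13,569,400 + 391,164,000 + 289,884,000 = 1,015,983,400
volume = 11,400,000 + 6,140,000 + 11,100,000 + 17,400,000 = 46,040,000 m³
S = 1,015,983,400 / 46,040,000 = 22.0674 ‰

22.07 ‰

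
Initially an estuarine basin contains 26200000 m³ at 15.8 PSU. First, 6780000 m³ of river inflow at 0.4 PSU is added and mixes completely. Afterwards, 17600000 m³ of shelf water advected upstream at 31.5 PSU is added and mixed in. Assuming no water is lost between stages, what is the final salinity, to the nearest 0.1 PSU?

Mass of salt is conserved:
Initial salt = 26,200,000×15.8 = 413,960,000
After stage 1: salt = 413,960,000 + 6,780,000×0.4 = 416,672,000; volume = 32,980,000 m³; S = 12.634 PSU
After stage 2: salt = 416,672,000 + 17,600,000×31.5 = 971,072,000; volume = 50,580,000 m³
S = 971,072,000 / 50,580,000 = 19.1987 PSU

19.2 PSU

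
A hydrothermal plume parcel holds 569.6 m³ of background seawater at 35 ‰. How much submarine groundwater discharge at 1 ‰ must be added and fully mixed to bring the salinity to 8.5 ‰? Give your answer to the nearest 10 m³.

Salt balance: 569.6×35 + V×1 = (569.6+V)×8.5
19,936 + 1V = 4,841.6 + 8.5V
15,094.4 = 7.5V
V = 2,012.59 m³

2010 m³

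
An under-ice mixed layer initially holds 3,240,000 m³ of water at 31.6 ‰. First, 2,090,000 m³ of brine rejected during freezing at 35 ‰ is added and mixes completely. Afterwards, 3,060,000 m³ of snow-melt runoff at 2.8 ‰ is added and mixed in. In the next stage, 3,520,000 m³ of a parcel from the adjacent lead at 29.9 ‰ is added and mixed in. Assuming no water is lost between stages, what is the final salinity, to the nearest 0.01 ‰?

24.29 ‰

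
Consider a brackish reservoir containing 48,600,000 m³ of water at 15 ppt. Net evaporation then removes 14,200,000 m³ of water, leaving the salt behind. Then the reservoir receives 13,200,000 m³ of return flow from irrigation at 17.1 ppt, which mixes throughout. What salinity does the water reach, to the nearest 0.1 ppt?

After evaporation: salt = 48,600,000×15 = 729,000,000; volume = 48,600,000 − 14,200,000 = 34,400,000 m³
After mixing: salt = 729,000,000 + 13,200,000×17.1 = 954,720,000; volume = 34,400,000 + 13,200,000 = 47,600,000 m³
S = 954,720,000 / 47,600,000 = 20.0571 ppt

20.1 ppt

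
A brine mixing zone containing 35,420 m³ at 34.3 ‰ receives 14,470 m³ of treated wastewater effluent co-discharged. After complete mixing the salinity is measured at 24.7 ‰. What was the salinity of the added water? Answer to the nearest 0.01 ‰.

1.20 ‰

Salt balance: 35,420×34.3 + 14,470×S = 49,890×24.7
1,214,906 + 14,470·S = 1,232,283
S = (1,232,283 − 1,214,906) / 14,470 = 1.2009 ‰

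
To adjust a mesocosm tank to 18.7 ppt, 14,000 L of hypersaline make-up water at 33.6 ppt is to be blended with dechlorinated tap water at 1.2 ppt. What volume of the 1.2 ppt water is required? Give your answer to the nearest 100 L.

Salt balance: 14,000×33.6 + V×1.2 = (14,000+V)×18.7
470,400 + 1.2V = 261,800 + 18.7V
208,600 = 17.5V
V = 11,920 L

11900 L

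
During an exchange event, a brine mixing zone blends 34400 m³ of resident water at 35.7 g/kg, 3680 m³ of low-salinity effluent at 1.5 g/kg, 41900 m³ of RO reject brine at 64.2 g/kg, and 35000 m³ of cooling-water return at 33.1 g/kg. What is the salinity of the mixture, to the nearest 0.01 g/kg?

44.20 g/kg

Total salt / total volume:
salt = 34,400×35.7 + 3,680×1.5 + 41,900×64.2 + 35,000×33.1 = 1,228,080 + 5,520 + 2,689,980 + 1,158,500 = 5,082,080
volume = 34,400 + 3,680 + 41,900 + 35,000 = 114,980 m³
S = 5,082,080 / 114,980 = 44.1997 g/kg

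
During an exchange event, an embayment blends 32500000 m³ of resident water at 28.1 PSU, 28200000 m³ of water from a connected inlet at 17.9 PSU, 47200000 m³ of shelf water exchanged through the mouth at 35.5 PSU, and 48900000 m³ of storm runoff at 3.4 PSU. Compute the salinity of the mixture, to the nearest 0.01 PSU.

20.79 PSU

Conserving salt mass:
salt = 32,500,000×28.1 + 28,200,000×17.9 + 47,200,000×35.5 + 48,900,000×3.4 = 913,250,000 + 504,780,000 + 1,675,600,000 + 166,260,000 = 3,259,890,000
volume = 32,500,000 + 28,200,000 + 47,200,000 + 48,900,000 = 156,800,000 m³
S = 3,259,890,000 / 156,800,000 = 20.7901 PSU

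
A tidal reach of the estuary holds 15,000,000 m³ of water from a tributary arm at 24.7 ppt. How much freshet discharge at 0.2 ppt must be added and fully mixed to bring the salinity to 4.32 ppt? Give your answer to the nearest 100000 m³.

74200000 m³

Salt balance: 15,000,000×24.7 + V×0.2 = (15,000,000+V)×4.32
370,500,000 + 0.2V = 64,800,000 + 4.32V
305,700,000 = 4.12V
V = 74,199,029.13 m³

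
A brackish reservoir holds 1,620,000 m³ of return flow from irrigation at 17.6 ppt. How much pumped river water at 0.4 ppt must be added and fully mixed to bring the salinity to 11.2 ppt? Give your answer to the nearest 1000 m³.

Salt balance: 1,620,000×17.6 + V×0.4 = (1,620,000+V)×11.2
28,512,000 + 0.4V = 18,144,000 + 11.2V
10,368,000 = 10.8V
V = 960,000 m³

960000 m³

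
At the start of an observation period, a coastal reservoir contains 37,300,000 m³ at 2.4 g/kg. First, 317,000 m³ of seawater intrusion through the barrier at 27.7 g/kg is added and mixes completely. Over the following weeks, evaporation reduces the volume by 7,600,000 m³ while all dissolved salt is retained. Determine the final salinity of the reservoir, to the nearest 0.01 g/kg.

After mixing: salt = 37,300,000×2.4 + 317,000×27.7 = 98,300,900; volume = 37,617,000 m³
After evaporation: salt unchanged = 98,300,900; volume = 37,617,000 − 7,600,000 = 30,017,000 m³
S = 98,300,900 / 30,017,000 = 3.2748 g/kg

3.27 g/kg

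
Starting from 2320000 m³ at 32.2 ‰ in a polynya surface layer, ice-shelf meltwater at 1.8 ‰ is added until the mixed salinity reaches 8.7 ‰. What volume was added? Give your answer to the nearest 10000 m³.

7900000 m³

Salt balance: 2,320,000×32.2 + V×1.8 = (2,320,000+V)×8.7
74,704,000 + 1.8V = 20,184,000 + 8.7V
54,520,000 = 6.9V
V = 7,901,449.28 m³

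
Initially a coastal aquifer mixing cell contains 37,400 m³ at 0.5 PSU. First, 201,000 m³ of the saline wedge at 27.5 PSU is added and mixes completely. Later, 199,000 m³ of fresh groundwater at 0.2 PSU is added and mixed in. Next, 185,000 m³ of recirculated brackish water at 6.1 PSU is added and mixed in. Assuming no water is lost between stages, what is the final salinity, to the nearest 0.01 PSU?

10.79 PSU

By conservation of dissolved salt,
Initial salt = 37,400×0.5 = 18,700
After stage 1: salt = 18,700 + 201,000×27.5 = 5,546,200; volume = 238,400 m³; S = 23.264 PSU
After stage 2: salt = 5,546,200 + 199,000×0.2 = 5,586,000; volume = 437,400 m³; S = 12.771 PSU
After stage 3: salt = 5,586,000 + 185,000×6.1 = 6,714,500; volume = 622,400 m³
S = 6,714,500 / 622,400 = 10.7881 PSU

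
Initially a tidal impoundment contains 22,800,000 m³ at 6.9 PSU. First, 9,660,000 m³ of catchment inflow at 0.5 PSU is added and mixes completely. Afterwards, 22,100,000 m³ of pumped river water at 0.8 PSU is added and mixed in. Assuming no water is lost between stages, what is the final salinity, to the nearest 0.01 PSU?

3.30 PSU

Salt balance:
Initial salt = 22,800,000×6.9 = 157,320,000
After stage 1: salt = 157,320,000 + 9,660,000×0.5 = 162,150,000; volume = 32,460,000 m³; S = 4.995 PSU
After stage 2: salt = 162,150,000 + 22,100,000×0.8 = 179,830,000; volume = 54,560,000 m³
S = 179,830,000 / 54,560,000 = 3.296 PSU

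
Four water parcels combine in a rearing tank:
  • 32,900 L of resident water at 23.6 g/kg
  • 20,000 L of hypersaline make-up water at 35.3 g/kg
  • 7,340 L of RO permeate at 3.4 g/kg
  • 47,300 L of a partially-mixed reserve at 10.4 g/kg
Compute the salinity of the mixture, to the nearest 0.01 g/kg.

18.59 g/kg

Mass of salt is conserved:
salt = 32,900×23.6 + 20,000×35.3 + 7,340×3.4 + 47,300×10.4 = 776,440 + 706,000 + 24,956 + 491,920 = 1,999,316
volume = 32,900 + 20,000 + 7,340 + 47,300 = 107,540 L
S = 1,999,316 / 107,540 = 18.5914 g/kg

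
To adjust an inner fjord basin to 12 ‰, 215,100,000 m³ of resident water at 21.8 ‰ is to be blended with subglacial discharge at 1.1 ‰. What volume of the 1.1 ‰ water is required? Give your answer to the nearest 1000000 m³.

193000000 m³

Salt balance: 215,100,000×21.8 + V×1.1 = (215,100,000+V)×12
4,689,180,000 + 1.1V = 2,581,200,000 + 12V
2,107,980,000 = 10.9V
V = 193,392,660.55 m³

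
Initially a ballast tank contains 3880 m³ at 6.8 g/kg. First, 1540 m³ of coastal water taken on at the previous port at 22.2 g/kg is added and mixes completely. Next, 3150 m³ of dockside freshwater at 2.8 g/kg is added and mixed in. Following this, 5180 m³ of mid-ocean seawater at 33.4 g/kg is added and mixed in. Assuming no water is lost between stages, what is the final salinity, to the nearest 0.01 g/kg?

By conservation of dissolved salt,
Initial salt = 3,880×6.8 = 26,384
After stage 1: salt = 26,384 + 1,540×22.2 = 60,572; volume = 5,420 m³; S = 11.176 g/kg
After stage 2: salt = 60,572 + 3,150×2.8 = 69,392; volume = 8,570 m³; S = 8.097 g/kg
After stage 3: salt = 69,392 + 5,180×33.4 = 242,404; volume = 13,750 m³
S = 242,404 / 13,750 = 17.6294 g/kg

17.63 g/kg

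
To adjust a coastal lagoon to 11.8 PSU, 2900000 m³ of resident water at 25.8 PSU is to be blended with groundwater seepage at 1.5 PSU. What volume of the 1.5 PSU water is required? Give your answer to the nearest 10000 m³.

3940000 m³

Salt balance: 2,900,000×25.8 + V×1.5 = (2,900,000+V)×11.8
74,820,000 + 1.5V = 34,220,000 + 11.8V
40,600,000 = 10.3V
V = 3,941,747.57 m³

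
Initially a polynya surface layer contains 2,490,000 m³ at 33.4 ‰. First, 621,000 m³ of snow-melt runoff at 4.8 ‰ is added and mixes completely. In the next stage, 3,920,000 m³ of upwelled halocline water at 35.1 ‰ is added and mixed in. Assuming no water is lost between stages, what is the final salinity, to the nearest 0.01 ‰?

By conservation of dissolved salt,
Initial salt = 2,490,000×33.4 = 83,166,000
After stage 1: salt = 83,166,000 + 621,000×4.8 = 86,146,800; volume = 3,111,000 m³; S = 27.691 ‰
After stage 2: salt = 86,146,800 + 3,920,000×35.1 = 223,738,800; volume = 7,031,000 m³
S = 223,738,800 / 7,031,000 = 31.8218 ‰

31.82 ‰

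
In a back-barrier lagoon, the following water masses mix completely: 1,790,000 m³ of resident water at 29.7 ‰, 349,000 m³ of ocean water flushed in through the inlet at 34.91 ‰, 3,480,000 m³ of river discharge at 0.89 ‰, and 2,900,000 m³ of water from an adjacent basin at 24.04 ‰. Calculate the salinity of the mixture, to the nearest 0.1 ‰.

Mass of salt is conserved:
salt = 1,790,000×29.7 + 349,000×34.91 + 3,480,000×0.89 + 2,900,000×24.04 = 53,163,000 + 12,183,590 + 3,097,200 + 69,716,000 = 138,159,790
volume = 1,790,000 + 349,000 + 3,480,000 + 2,900,000 = 8,519,000 m³
S = 138,159,790 / 8,519,000 = 16.218 ‰

16.2 ‰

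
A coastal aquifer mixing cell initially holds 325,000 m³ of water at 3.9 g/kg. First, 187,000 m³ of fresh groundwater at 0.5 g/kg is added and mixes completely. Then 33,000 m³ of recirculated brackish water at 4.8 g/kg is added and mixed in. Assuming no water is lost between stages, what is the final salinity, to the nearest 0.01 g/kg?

Weighted by volume,
Initial salt = 325,000×3.9 = 1,267,500
After stage 1: salt = 1,267,500 + 187,000×0.5 = 1,361,000; volume = 512,000 m³; S = 2.658 g/kg
After stage 2: salt = 1,361,000 + 33,000×4.8 = 1,519,400; volume = 545,000 m³
S = 1,519,400 / 545,000 = 2.7879 g/kg

2.79 g/kg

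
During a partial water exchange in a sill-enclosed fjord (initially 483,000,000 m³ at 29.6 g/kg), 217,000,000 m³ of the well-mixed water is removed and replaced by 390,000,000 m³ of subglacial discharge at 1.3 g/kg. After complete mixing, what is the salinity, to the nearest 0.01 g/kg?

Remaining after removal: 266,000,000 m³ at 29.6 g/kg (salt = 7,873,600,000)
After addition: salt = 7,873,600,000 + 390,000,000×1.3 = 8,380,600,000; volume = 656,000,000 m³
S = 8,380,600,000 / 656,000,000 = 12.7753 g/kg

12.78 g/kg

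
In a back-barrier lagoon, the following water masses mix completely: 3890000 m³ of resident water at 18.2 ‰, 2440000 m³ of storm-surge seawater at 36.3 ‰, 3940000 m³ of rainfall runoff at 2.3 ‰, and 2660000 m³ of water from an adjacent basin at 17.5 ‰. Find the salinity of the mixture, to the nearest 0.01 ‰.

Conserving salt mass:
salt = 3,890,000×18.2 + 2,440,000×36.3 + 3,940,000×2.3 + 2,660,000×17.5 = 70,798,000 + 88,572,000 + 9,062,000 + 46,550,000 = 214,982,000
volume = 3,890,000 + 2,440,000 + 3,940,000 + 2,660,000 = 12,930,000 m³
S = 214,982,000 / 12,930,000 = 16.6266 ‰

16.63 ‰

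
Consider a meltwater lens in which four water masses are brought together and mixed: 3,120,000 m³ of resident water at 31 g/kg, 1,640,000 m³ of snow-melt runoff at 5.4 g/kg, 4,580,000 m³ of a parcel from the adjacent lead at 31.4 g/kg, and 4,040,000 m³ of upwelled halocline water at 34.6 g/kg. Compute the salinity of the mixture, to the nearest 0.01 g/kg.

29.09 g/kg

Salt balance:
salt = 3,120,000×31 + 1,640,000×5.4 + 4,580,000×31.4 + 4,040,000×34.6 = 96,720,000 + 8,856,000 + 143,812,000 + 139,784,000 = 389,172,000
volume = 3,120,000 + 1,640,000 + 4,580,000 + 4,040,000 = 13,380,000 m³
S = 389,172,000 / 13,380,000 = 29.0861 g/kg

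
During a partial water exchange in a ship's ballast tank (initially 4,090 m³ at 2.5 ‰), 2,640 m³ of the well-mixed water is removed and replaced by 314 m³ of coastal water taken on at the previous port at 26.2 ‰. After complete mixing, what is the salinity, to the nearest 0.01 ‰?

6.72 ‰

Remaining after removal: 1,450 m³ at 2.5 ‰ (salt = 3,625)
After addition: salt = 3,625 + 314×26.2 = 11,851.8; volume = 1,764 m³
S = 11,851.8 / 1,764 = 6.7187 ‰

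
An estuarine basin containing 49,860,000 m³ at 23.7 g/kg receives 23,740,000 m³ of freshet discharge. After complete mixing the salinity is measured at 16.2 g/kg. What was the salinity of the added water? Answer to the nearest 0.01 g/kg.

Salt balance: 49,860,000×23.7 + 23,740,000×S = 73,600,000×16.2
1,181,682,000 + 23,740,000·S = 1,192,320,000
S = (1,192,320,000 − 1,181,682,000) / 23,740,000 = 0.4481 g/kg

0.45 g/kg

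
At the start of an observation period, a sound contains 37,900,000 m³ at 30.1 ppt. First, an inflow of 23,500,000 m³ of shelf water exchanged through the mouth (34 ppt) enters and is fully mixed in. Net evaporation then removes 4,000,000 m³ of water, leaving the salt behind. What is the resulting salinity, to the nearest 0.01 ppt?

33.79 ppt

After mixing: salt = 37,900,000×30.1 + 23,500,000×34 = 1,939,790,000; volume = 61,400,000 m³
After evaporation: salt unchanged = 1,939,790,000; volume = 61,400,000 − 4,000,000 = 57,400,000 m³
S = 1,939,790,000 / 57,400,000 = 33.7943 ppt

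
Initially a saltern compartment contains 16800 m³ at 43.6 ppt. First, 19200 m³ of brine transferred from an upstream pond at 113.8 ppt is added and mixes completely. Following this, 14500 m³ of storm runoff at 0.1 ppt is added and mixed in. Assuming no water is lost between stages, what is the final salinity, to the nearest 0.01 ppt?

By conservation of dissolved salt,
Initial salt = 16,800×43.6 = 732,480
After stage 1: salt = 732,480 + 19,200×113.8 = 2,917,440; volume = 36,000 m³; S = 81.04 ppt
After stage 2: salt = 2,917,440 + 14,500×0.1 = 2,918,890; volume = 50,500 m³
S = 2,918,890 / 50,500 = 57.7998 ppt

57.80 ppt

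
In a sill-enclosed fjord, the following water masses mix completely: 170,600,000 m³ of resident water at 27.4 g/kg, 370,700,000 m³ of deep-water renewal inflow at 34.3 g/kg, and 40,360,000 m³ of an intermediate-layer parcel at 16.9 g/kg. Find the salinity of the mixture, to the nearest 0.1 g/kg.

31.1 g/kg

By conservation of dissolved salt,
salt = 170,600,000×27.4 + 370,700,000×34.3 + 40,360,000×16.9 = 4,674,440,000 + 12,715,010,000 + 682,084,000 = 18,071,534,000
volume = 170,600,000 + 370,700,000 + 40,360,000 = 581,660,000 m³
S = 18,071,534,000 / 581,660,000 = 31.069 g/kg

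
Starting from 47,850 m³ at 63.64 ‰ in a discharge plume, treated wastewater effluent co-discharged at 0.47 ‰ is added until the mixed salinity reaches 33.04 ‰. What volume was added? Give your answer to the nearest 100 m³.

45000 m³

Salt balance: 47,850×63.64 + V×0.47 = (47,850+V)×33.04
3,045,174 + 0.47V = 1,580,964 + 33.04V
1,464,210 = 32.57V
V = 44,955.79 m³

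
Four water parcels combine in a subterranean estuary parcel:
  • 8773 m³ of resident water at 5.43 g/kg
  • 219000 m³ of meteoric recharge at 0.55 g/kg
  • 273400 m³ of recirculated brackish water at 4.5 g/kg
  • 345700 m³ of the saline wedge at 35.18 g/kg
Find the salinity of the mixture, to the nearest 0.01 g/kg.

Total salt / total volume:
salt = 8,773×5.43 + 219,000×0.55 + 273,400×4.5 + 345,700×35.18 = 47,637.39 + 120,450 + 1,230,300 + 12,161,726 = 13,560,113.39
volume = 8,773 + 219,000 + 273,400 + 345,700 = 846,873 m³
S = 13,560,113.39 / 846,873 = 16.012 g/kg

16.01 g/kg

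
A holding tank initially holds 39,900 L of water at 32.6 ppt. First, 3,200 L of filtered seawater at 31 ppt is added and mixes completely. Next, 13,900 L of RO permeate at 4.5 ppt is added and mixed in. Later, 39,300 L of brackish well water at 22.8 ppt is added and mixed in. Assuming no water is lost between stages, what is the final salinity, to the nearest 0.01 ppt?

Mass of salt is conserved:
Initial salt = 39,900×32.6 = 1,300,740
After stage 1: salt = 1,300,740 + 3,200×31 = 1,399,940; volume = 43,100 L; S = 32.481 ppt
After stage 2: salt = 1,399,940 + 13,900×4.5 = 1,462,490; volume = 57,000 L; S = 25.658 ppt
After stage 3: salt = 1,462,490 + 39,300×22.8 = 2,358,530; volume = 96,300 L
S = 2,358,530 / 96,300 = 24.4915 ppt

24.49 ppt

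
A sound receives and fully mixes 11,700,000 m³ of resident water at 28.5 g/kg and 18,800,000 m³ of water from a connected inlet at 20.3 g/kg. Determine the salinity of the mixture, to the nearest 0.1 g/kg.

Total salt / total volume:
salt = 11,700,000×28.5 + 18,800,000×20.3 = 333,450,000 + 381,640,000 = 715,090,000
volume = 11,700,000 + 18,800,000 = 30,500,000 m³
S = 715,090,000 / 30,500,000 = 23.446 g/kg

23.4 g/kg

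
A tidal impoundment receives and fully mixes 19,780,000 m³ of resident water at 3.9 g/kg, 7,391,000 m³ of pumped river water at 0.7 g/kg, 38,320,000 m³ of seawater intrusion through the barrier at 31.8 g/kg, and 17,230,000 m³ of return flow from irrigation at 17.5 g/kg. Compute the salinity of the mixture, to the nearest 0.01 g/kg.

19.37 g/kg

Total salt / total volume:
salt = 19,780,000×3.9 + 7,391,000×0.7 + 38,320,000×31.8 + 17,230,000×17.5 = 77,142,000 + 5,173,700 + 1,218,576,000 + 301,525,000 = 1,602,416,700
volume = 19,780,000 + 7,391,000 + 38,320,000 + 17,230,000 = 82,721,000 m³
S = 1,602,416,700 / 82,721,000 = 19.3713 g/kg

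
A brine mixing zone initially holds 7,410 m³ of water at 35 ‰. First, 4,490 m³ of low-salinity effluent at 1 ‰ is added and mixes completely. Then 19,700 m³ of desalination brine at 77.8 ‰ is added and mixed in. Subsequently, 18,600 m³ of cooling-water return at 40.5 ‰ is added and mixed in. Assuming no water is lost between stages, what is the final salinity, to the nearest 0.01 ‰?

Conserving salt mass:
Initial salt = 7,410×35 = 259,350
After stage 1: salt = 259,350 + 4,490×1 = 263,840; volume = 11,900 m³; S = 22.171 ‰
After stage 2: salt = 263,840 + 19,700×77.8 = 1,796,500; volume = 31,600 m³; S = 56.851 ‰
After stage 3: salt = 1,796,500 + 18,600×40.5 = 2,549,800; volume = 50,200 m³
S = 2,549,800 / 50,200 = 50.7928 ‰

50.79 ‰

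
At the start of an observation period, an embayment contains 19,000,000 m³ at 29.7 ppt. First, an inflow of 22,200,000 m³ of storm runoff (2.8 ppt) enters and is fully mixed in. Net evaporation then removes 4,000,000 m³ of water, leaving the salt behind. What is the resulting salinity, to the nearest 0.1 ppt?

16.8 ppt

After mixing: salt = 19,000,000×29.7 + 22,200,000×2.8 = 626,460,000; volume = 41,200,000 m³
After evaporation: salt unchanged = 626,460,000; volume = 41,200,000 − 4,000,000 = 37,200,000 m³
S = 626,460,000 / 37,200,000 = 16.8403 ppt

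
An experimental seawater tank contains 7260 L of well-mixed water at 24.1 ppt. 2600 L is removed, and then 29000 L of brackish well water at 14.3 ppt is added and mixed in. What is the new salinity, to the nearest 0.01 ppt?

15.66 ppt

Remaining after removal: 4,660 L at 24.1 ppt (salt = 112,306)
After addition: salt = 112,306 + 29,000×14.3 = 527,006; volume = 33,660 L
S = 527,006 / 33,660 = 15.6567 ppt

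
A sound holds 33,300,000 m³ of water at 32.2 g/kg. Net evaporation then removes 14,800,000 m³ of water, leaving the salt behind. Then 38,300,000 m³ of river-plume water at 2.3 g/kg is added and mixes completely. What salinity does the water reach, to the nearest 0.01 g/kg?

After evaporation: salt = 33,300,000×32.2 = 1,072,260,000; volume = 33,300,000 − 14,800,000 = 18,500,000 m³
After mixing: salt = 1,072,260,000 + 38,300,000×2.3 = 1,160,350,000; volume = 18,500,000 + 38,300,000 = 56,800,000 m³
S = 1,160,350,000 / 56,800,000 = 20.4287 g/kg

20.43 g/kg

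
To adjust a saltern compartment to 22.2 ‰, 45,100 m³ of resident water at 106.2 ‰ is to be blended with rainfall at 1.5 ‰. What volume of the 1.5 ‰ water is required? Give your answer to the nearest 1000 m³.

Salt balance: 45,100×106.2 + V×1.5 = (45,100+V)×22.2
4,789,620 + 1.5V = 1,001,220 + 22.2V
3,788,400 = 20.7V
V = 183,014.49 m³

183000 m³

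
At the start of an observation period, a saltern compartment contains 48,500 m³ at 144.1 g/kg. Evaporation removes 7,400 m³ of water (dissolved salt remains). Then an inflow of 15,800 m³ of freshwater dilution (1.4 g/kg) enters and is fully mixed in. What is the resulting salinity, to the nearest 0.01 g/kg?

123.22 g/kg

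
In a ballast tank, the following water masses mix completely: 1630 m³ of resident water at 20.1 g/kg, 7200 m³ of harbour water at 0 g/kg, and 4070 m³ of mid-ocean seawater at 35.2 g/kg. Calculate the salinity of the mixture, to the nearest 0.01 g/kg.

13.65 g/kg

Salt balance:
salt = 1,630×20.1 + 7,200×0 + 4,070×35.2 = 32,763 + 0 + 143,264 = 176,027
volume = 1,630 + 7,200 + 4,070 = 12,900 m³
S = 176,027 / 12,900 = 13.6455 g/kg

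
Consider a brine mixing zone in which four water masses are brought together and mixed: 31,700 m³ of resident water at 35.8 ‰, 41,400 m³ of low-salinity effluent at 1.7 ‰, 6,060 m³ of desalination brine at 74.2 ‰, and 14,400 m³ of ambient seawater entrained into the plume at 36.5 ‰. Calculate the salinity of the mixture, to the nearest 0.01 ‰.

Conserving salt mass:
salt = 31,700×35.8 + 41,400×1.7 + 6,060×74.2 + 14,400×36.5 = 1,134,860 + 70,380 + 449,652 + 525,600 = 2,180,492
volume = 31,700 + 41,400 + 6,060 + 14,400 = 93,560 m³
S = 2,180,492 / 93,560 = 23.3058 ‰

23.31 ‰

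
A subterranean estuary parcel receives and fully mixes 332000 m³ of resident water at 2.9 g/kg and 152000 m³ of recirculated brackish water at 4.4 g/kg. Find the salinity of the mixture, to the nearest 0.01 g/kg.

3.37 g/kg

By conservation of dissolved salt,
salt = 332,000×2.9 + 152,000×4.4 = 962,800 + 668,800 = 1,631,600
volume = 332,000 + 152,000 = 484,000 m³
S = 1,631,600 / 484,000 = 3.3711 g/kg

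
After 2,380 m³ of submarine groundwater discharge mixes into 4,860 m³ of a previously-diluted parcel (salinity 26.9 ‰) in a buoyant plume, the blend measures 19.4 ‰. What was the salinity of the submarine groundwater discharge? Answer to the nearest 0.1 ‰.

4.1 ‰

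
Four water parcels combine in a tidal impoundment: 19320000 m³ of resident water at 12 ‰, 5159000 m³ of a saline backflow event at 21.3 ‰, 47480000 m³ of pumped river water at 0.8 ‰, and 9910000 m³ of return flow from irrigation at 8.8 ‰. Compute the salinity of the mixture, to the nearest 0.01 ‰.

Conserving salt mass:
salt = 19,320,000×12 + 5,159,000×21.3 + 47,480,000×0.8 + 9,910,000×8.8 = 231,840,000 + 109,886,700 + 37,984,000 + 87,208,000 = 466,918,700
volume = 19,320,000 + 5,159,000 + 47,480,000 + 9,910,000 = 81,869,000 m³
S = 466,918,700 / 81,869,000 = 5.7032 ‰

5.70 ‰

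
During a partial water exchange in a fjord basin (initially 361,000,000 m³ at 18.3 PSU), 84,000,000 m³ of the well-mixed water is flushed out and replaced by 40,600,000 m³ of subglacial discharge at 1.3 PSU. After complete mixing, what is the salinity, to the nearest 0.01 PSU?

Remaining after removal: 277,000,000 m³ at 18.3 PSU (salt = 5,069,100,000)
After addition: salt = 5,069,100,000 + 40,600,000×1.3 = 5,121,880,000; volume = 317,600,000 m³
S = 5,121,880,000 / 317,600,000 = 16.1268 PSU

16.13 PSU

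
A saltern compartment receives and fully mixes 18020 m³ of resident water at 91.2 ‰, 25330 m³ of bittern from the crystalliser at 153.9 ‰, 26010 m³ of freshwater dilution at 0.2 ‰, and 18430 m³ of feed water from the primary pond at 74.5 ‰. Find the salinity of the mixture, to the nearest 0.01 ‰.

78.82 ‰

Mass of salt is conserved:
salt = 18,020×91.2 + 25,330×153.9 + 26,010×0.2 + 18,430×74.5 = 1,643,424 + 3,898,287 + 5,202 + 1,373,035 = 6,919,948
volume = 18,020 + 25,330 + 26,010 + 18,430 = 87,790 m³
S = 6,919,948 / 87,790 = 78.8239 ‰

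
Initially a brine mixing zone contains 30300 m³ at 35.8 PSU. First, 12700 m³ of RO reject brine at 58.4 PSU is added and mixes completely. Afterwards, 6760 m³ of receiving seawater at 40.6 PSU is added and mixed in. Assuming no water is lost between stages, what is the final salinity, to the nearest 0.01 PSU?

42.22 PSU

By conservation of dissolved salt,
Initial salt = 30,300×35.8 = 1,084,740
After stage 1: salt = 1,084,740 + 12,700×58.4 = 1,826,420; volume = 43,000 m³; S = 42.475 PSU
After stage 2: salt = 1,826,420 + 6,760×40.6 = 2,100,876; volume = 49,760 m³
S = 2,100,876 / 49,760 = 42.2202 PSU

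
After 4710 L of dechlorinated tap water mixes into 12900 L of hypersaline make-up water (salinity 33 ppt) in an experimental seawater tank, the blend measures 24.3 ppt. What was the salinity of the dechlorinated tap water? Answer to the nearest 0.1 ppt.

0.5 ppt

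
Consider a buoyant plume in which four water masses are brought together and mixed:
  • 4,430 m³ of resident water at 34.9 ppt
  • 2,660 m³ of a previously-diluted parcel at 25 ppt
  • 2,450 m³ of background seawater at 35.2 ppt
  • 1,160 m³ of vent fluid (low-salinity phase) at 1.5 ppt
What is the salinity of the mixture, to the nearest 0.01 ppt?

28.89 ppt

Salt balance:
salt = 4,430×34.9 + 2,660×25 + 2,450×35.2 + 1,160×1.5 = 154,607 + 66,500 + 86,240 + 1,740 = 309,087
volume = 4,430 + 2,660 + 2,450 + 1,160 = 10,700 m³
S = 309,087 / 10,700 = 28.8866 ppt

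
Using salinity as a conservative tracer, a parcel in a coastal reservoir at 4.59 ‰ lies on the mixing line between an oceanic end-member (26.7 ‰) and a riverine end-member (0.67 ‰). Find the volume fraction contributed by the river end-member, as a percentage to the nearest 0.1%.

Let f be the freshwater fraction. Salt balance per unit volume:
f×0.67 + (1−f)×26.7 = 4.59
f = (26.7 − 4.59) / (26.7 − 0.67) = 22.11/26.03 = 0.8494

84.9%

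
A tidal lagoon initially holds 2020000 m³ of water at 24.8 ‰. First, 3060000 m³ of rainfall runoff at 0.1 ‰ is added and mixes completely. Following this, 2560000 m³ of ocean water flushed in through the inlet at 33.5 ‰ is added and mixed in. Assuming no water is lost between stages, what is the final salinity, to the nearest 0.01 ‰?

By conservation of dissolved salt,
Initial salt = 2,020,000×24.8 = 50,096,000
After stage 1: salt = 50,096,000 + 3,060,000×0.1 = 50,402,000; volume = 5,080,000 m³; S = 9.922 ‰
After stage 2: salt = 50,402,000 + 2,560,000×33.5 = 136,162,000; volume = 7,640,000 m³
S = 136,162,000 / 7,640,000 = 17.8223 ‰

17.82 ‰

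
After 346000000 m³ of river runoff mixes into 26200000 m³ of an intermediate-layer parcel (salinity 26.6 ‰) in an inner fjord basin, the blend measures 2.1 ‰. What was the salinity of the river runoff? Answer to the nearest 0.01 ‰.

0.24 ‰

Salt balance: 26,200,000×26.6 + 346,000,000×S = 372,200,000×2.1
696,920,000 + 346,000,000·S = 781,620,000
S = (781,620,000 − 696,920,000) / 346,000,000 = 0.2448 ‰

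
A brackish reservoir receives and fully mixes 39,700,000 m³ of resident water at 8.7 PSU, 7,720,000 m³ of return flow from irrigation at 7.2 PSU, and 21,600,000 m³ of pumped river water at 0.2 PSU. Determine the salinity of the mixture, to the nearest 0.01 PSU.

5.87 PSU

Conserving salt mass:
salt = 39,700,000×8.7 + 7,720,000×7.2 + 21,600,000×0.2 = 345,390,000 + 55,584,000 + 4,320,000 = 405,294,000
volume = 39,700,000 + 7,720,000 + 21,600,000 = 69,020,000 m³
S = 405,294,000 / 69,020,000 = 5.8721 PSU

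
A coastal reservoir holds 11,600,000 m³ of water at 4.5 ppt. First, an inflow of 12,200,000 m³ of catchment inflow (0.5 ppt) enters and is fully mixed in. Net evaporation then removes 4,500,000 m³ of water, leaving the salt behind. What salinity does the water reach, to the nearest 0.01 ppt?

3.02 ppt

After mixing: salt = 11,600,000×4.5 + 12,200,000×0.5 = 58,300,000; volume = 23,800,000 m³
After evaporation: salt unchanged = 58,300,000; volume = 23,800,000 − 4,500,000 = 19,300,000 m³
S = 58,300,000 / 19,300,000 = 3.0207 ppt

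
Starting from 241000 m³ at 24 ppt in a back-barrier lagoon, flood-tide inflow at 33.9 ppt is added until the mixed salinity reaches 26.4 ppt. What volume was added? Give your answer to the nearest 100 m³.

Salt balance: 241,000×24 + V×33.9 = (241,000+V)×26.4
5,784,000 + 33.9V = 6,362,400 + 26.4V
578,400 = 7.5V
V = 77,120 m³

77100 m³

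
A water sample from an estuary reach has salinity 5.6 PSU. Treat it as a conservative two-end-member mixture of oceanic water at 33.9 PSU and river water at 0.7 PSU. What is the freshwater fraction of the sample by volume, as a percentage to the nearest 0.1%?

Let f be the freshwater fraction. Salt balance per unit volume:
f×0.7 + (1−f)×33.9 = 5.6
f = (33.9 − 5.6) / (33.9 − 0.7) = 28.3/33.2 = 0.8524

85.2%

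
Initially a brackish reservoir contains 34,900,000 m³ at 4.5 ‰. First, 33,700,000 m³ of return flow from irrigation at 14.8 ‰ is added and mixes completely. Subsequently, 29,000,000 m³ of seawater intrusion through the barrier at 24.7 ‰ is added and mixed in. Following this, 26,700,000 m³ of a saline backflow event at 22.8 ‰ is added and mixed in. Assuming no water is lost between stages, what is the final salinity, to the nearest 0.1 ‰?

15.9 ‰

Conserving salt mass:
Initial salt = 34,900,000×4.5 = 157,050,000
After stage 1: salt = 157,050,000 + 33,700,000×14.8 = 655,810,000; volume = 68,600,000 m³; S = 9.56 ‰
After stage 2: salt = 655,810,000 + 29,000,000×24.7 = 1,372,110,000; volume = 97,600,000 m³; S = 14.059 ‰
After stage 3: salt = 1,372,110,000 + 26,700,000×22.8 = 1,980,870,000; volume = 124,300,000 m³
S = 1,980,870,000 / 124,300,000 = 15.9362 ‰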